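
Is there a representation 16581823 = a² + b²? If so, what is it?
Not possible

Factorization: 16581823 = 29 × 83^3
By Fermat: n is sum of two squares iff every prime p ≡ 3 (mod 4) appears to even power.
Prime(s) ≡ 3 (mod 4) with odd exponent: [(83, 3)]
Therefore 16581823 cannot be expressed as a² + b².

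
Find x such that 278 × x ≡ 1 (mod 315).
17

gcd(278, 315) = 1, so the inverse exists.
Extended Euclidean algorithm on (315, 278):
315 = 1 × 278 + 37  ⟹  37 = (1)·315 + (-1)·278
278 = 7 × 37 + 19  ⟹  19 = (-7)·315 + (8)·278
37 = 1 × 19 + 18  ⟹  18 = (8)·315 + (-9)·278
19 = 1 × 18 + 1  ⟹  1 = (-15)·315 + (17)·278
So (17)·278 ≡ 1 (mod 315), i.e. 278^(-1) ≡ 17 (mod 315).
Check: 278 × 17 = 4726 ≡ 1 (mod 315)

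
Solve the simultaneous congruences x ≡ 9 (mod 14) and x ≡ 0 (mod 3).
9

Using Chinese Remainder Theorem:
M = 14 × 3 = 42
M1 = 3, M2 = 14
y1 = 3^(-1) mod 14 = 5
y2 = 14^(-1) mod 3 = 2
x = (9×3×5 + 0×14×2) mod 42 = 9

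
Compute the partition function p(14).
135

p(n) counts ways to write n as a sum of positive integers (order ignored).
Euler's pentagonal recurrence: p(k) = p(k-1) + p(k-2) - p(k-5) - p(k-7) + p(k-12) + p(k-15) - ... (offsets j(3j∓1)/2, signs ++--, p(0)=1, p(<0)=0).
DP table for k = 0..13: p(0)=1, p(1)=1, p(2)=2, p(3)=3, p(4)=5, p(5)=7, p(6)=11, p(7)=15, p(8)=22, p(9)=30, p(10)=42, p(11)=56, p(12)=77, p(13)=101.
Final step: p(14) = p(13) + p(12) - p(9) - p(7) + p(2)
= 101 + 77 - 30 - 15 + 2
= 135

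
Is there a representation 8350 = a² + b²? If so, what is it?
Not possible

Factorization: 8350 = 2 × 5^2 × 167
By Fermat: n is sum of two squares iff every prime p ≡ 3 (mod 4) appears to even power.
Prime(s) ≡ 3 (mod 4) with odd exponent: [(167, 1)]
Therefore 8350 cannot be expressed as a² + b².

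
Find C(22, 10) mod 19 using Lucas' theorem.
0

Using Lucas' theorem:
Write n=22 and k=10 in base 19:
n in base 19: [1, 3]
k in base 19: [0, 10]
C(22,10) mod 19 = ∏ C(n_i, k_i) mod 19
Digit binomials (mod 19): C(1,0) = 1; C(3,10) = 0 (k_i > n_i)
Product: 1 × 0 = 0 ≡ 0 (mod 19)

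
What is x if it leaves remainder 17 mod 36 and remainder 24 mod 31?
737

Using Chinese Remainder Theorem:
M = 36 × 31 = 1116
M1 = 31, M2 = 36
y1 = 31^(-1) mod 36 = 7
y2 = 36^(-1) mod 31 = 25
x = (17×31×7 + 24×36×25) mod 1116 = 737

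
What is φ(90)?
24

90 = 2 × 3^2 × 5
φ(n) = n × ∏(1 - 1/p) for each prime p dividing n
φ(90) = 90 × (1 - 1/2) × (1 - 1/3) × (1 - 1/5) = 24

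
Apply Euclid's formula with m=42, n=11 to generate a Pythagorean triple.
(1643, 924, 1885)

Euclid's formula: a = m² - n², b = 2mn, c = m² + n²
m = 42, n = 11
a = 42² - 11² = 1764 - 121 = 1643
b = 2 × 42 × 11 = 924
c = 42² + 11² = 1764 + 121 = 1885
Verification: 1643² + 924² = 2699449 + 853776 = 3553225 = 1885² ✓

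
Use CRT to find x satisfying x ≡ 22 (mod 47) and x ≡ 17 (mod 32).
1009

Using Chinese Remainder Theorem:
M = 47 × 32 = 1504
M1 = 32, M2 = 47
y1 = 32^(-1) mod 47 = 25
y2 = 47^(-1) mod 32 = 15
x = (22×32×25 + 17×47×15) mod 1504 = 1009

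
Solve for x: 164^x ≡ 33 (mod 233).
166

Baby-step giant-step with step n = ⌈√233⌉ = 16.
Baby steps 164^j mod 233 (j:value) for j=0..15: 0:1, 1:164, 2:101, 3:21, 4:182, 5:24, 6:208, 7:94, 8:38, 9:174, 10:110, 11:99, 12:159, 13:213, 14:215, 15:77.
Giant-step multiplier: 164^(-16) ≡ 164^(232-16) = 164^216 ≡ 76 (mod 233).
Giant steps γ_i = 33·76^i mod 233: γ_0=33, γ_1=178, γ_2=14, γ_3=132, γ_4=13, γ_5=56, γ_6=62, γ_7=52, γ_8=224, γ_9=15, γ_10=208 (in table at j=6).
x = i·n + j = 10·16 + 6 = 166.
Check: 164^166 ≡ 33 (mod 233).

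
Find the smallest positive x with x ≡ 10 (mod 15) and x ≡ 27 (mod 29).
85

Using Chinese Remainder Theorem:
M = 15 × 29 = 435
M1 = 29, M2 = 15
y1 = 29^(-1) mod 15 = 14
y2 = 15^(-1) mod 29 = 2
x = (10×29×14 + 27×15×2) mod 435 = 85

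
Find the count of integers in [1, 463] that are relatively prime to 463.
462

463 = 463
φ(n) = n × ∏(1 - 1/p) for each prime p dividing n
φ(463) = 463 × (1 - 1/463) = 462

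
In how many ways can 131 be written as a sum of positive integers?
5964539504

p(n) counts ways to write n as a sum of positive integers (order ignored).
Euler's pentagonal recurrence: p(k) = p(k-1) + p(k-2) - p(k-5) - p(k-7) + p(k-12) + p(k-15) - ... (offsets j(3j∓1)/2, signs ++--, p(0)=1, p(<0)=0).
DP table for k = 0..130: p(0)=1, p(1)=1, p(2)=2, p(3)=3, p(4)=5, p(5)=7, p(6)=11, p(7)=15, p(8)=22, p(9)=30, p(10)=42, p(11)=56, p(12)=77, p(13)=101, p(14)=135, p(15)=176, p(16)=231, p(17)=297, p(18)=385, p(19)=490, p(20)=627, p(21)=792, p(22)=1002, p(23)=1255, p(24)=1575, p(25)=1958, p(26)=2436, p(27)=3010, p(28)=3718, p(29)=4565, p(30)=5604, p(31)=6842, p(32)=8349, p(33)=10143, p(34)=12310, p(35)=14883, p(36)=17977, p(37)=21637, p(38)=26015, p(39)=31185, p(40)=37338, p(41)=44583, p(42)=53174, p(43)=63261, p(44)=75175, p(45)=89134, p(46)=105558, p(47)=124754, p(48)=147273, p(49)=173525, p(50)=204226, p(51)=239943, p(52)=281589, p(53)=329931, p(54)=386155, p(55)=451276, p(56)=526823, p(57)=614154, p(58)=715220, p(59)=831820, p(60)=966467, p(61)=1121505, p(62)=1300156, p(63)=1505499, p(64)=1741630, p(65)=2012558, p(66)=2323520, p(67)=2679689, p(68)=3087735, p(69)=3554345, p(70)=4087968, p(71)=4697205, p(72)=5392783, p(73)=6185689, p(74)=7089500, p(75)=8118264, p(76)=9289091, p(77)=10619863, p(78)=12132164, p(79)=13848650, p(80)=15796476, p(81)=18004327, p(82)=20506255, p(83)=23338469, p(84)=26543660, p(85)=30167357, p(86)=34262962, p(87)=38887673, p(88)=44108109, p(89)=49995925, p(90)=56634173, p(91)=64112359, p(92)=72533807, p(93)=82010177, p(94)=92669720, p(95)=104651419, p(96)=118114304, p(97)=133230930, p(98)=150198136, p(99)=169229875, p(100)=190569292, p(101)=214481126, p(102)=241265379, p(103)=271248950, p(104)=304801365, p(105)=342325709, p(106)=384276336, p(107)=431149389, p(108)=483502844, p(109)=541946240, p(110)=607163746, p(111)=679903203, p(112)=761002156, p(113)=851376628, p(114)=952050665, p(115)=1064144451, p(116)=1188908248, p(117)=1327710076, p(118)=1482074143, p(119)=1653668665, p(120)=1844349560, p(121)=2056148051, p(122)=2291320912, p(123)=2552338241, p(124)=2841940500, p(125)=3163127352, p(126)=3519222692, p(127)=3913864295, p(128)=4351078600, p(129)=4835271870, p(130)=5371315400.
Final step: p(131) = p(130) + p(129) - p(126) - p(124) + p(119) + p(116) - p(109) - p(105) + p(96) + p(91) - p(80) - p(74) + p(61) + p(54) - p(39) - p(31) + p(14) + p(5)
= 5371315400 + 4835271870 - 3519222692 - 2841940500 + 1653668665 + 1188908248 - 541946240 - 342325709 + 118114304 + 64112359 - 15796476 - 7089500 + 1121505 + 386155 - 31185 - 6842 + 135 + 7
= 5964539504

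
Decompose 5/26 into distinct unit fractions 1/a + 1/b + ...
1/6 + 1/39

Greedy algorithm:
5/26: ceiling(26/5) = 6, use 1/6
1/39: ceiling(39/1) = 39, use 1/39
Result: 5/26 = 1/6 + 1/39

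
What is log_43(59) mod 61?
37

Baby-step giant-step with step n = ⌈√61⌉ = 8.
Baby steps 43^j mod 61 (j:value) for j=0..7: 0:1, 1:43, 2:19, 3:24, 4:56, 5:29, 6:27, 7:2.
Giant-step multiplier: 43^(-8) ≡ 43^(60-8) = 43^52 ≡ 22 (mod 61).
Giant steps γ_i = 59·22^i mod 61: γ_0=59, γ_1=17, γ_2=8, γ_3=54, γ_4=29 (in table at j=5).
x = i·n + j = 4·8 + 5 = 37.
Check: 43^37 ≡ 59 (mod 61).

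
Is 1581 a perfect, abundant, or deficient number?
deficient

Proper divisors of 1581: sum = 1 + 3 + 17 + 31 + 51 + 93 + 527 = 723
Since 723 < 1581, 1581 is deficient.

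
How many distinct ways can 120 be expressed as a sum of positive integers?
1844349560

p(n) counts ways to write n as a sum of positive integers (order ignored).
Euler's pentagonal recurrence: p(k) = p(k-1) + p(k-2) - p(k-5) - p(k-7) + p(k-12) + p(k-15) - ... (offsets j(3j∓1)/2, signs ++--, p(0)=1, p(<0)=0).
DP table for k = 0..119: p(0)=1, p(1)=1, p(2)=2, p(3)=3, p(4)=5, p(5)=7, p(6)=11, p(7)=15, p(8)=22, p(9)=30, p(10)=42, p(11)=56, p(12)=77, p(13)=101, p(14)=135, p(15)=176, p(16)=231, p(17)=297, p(18)=385, p(19)=490, p(20)=627, p(21)=792, p(22)=1002, p(23)=1255, p(24)=1575, p(25)=1958, p(26)=2436, p(27)=3010, p(28)=3718, p(29)=4565, p(30)=5604, p(31)=6842, p(32)=8349, p(33)=10143, p(34)=12310, p(35)=14883, p(36)=17977, p(37)=21637, p(38)=26015, p(39)=31185, p(40)=37338, p(41)=44583, p(42)=53174, p(43)=63261, p(44)=75175, p(45)=89134, p(46)=105558, p(47)=124754, p(48)=147273, p(49)=173525, p(50)=204226, p(51)=239943, p(52)=281589, p(53)=329931, p(54)=386155, p(55)=451276, p(56)=526823, p(57)=614154, p(58)=715220, p(59)=831820, p(60)=966467, p(61)=1121505, p(62)=1300156, p(63)=1505499, p(64)=1741630, p(65)=2012558, p(66)=2323520, p(67)=2679689, p(68)=3087735, p(69)=3554345, p(70)=4087968, p(71)=4697205, p(72)=5392783, p(73)=6185689, p(74)=7089500, p(75)=8118264, p(76)=9289091, p(77)=10619863, p(78)=12132164, p(79)=13848650, p(80)=15796476, p(81)=18004327, p(82)=20506255, p(83)=23338469, p(84)=26543660, p(85)=30167357, p(86)=34262962, p(87)=38887673, p(88)=44108109, p(89)=49995925, p(90)=56634173, p(91)=64112359, p(92)=72533807, p(93)=82010177, p(94)=92669720, p(95)=104651419, p(96)=118114304, p(97)=133230930, p(98)=150198136, p(99)=169229875, p(100)=190569292, p(101)=214481126, p(102)=241265379, p(103)=271248950, p(104)=304801365, p(105)=342325709, p(106)=384276336, p(107)=431149389, p(108)=483502844, p(109)=541946240, p(110)=607163746, p(111)=679903203, p(112)=761002156, p(113)=851376628, p(114)=952050665, p(115)=1064144451, p(116)=1188908248, p(117)=1327710076, p(118)=1482074143, p(119)=1653668665.
Final step: p(120) = p(119) + p(118) - p(115) - p(113) + p(108) + p(105) - p(98) - p(94) + p(85) + p(80) - p(69) - p(63) + p(50) + p(43) - p(28) - p(20) + p(3)
= 1653668665 + 1482074143 - 1064144451 - 851376628 + 483502844 + 342325709 - 150198136 - 92669720 + 30167357 + 15796476 - 3554345 - 1505499 + 204226 + 63261 - 3718 - 627 + 3
= 1844349560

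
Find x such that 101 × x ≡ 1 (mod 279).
221

gcd(101, 279) = 1, so the inverse exists.
Extended Euclidean algorithm on (279, 101):
279 = 2 × 101 + 77  ⟹  77 = (1)·279 + (-2)·101
101 = 1 × 77 + 24  ⟹  24 = (-1)·279 + (3)·101
77 = 3 × 24 + 5  ⟹  5 = (4)·279 + (-11)·101
24 = 4 × 5 + 4  ⟹  4 = (-17)·279 + (47)·101
5 = 1 × 4 + 1  ⟹  1 = (21)·279 + (-58)·101
So (-58)·101 ≡ 1 (mod 279), i.e. 101^(-1) ≡ -58 ≡ 221 (mod 279).
Check: 101 × 221 = 22321 ≡ 1 (mod 279)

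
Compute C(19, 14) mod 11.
1

Using Lucas' theorem:
Write n=19 and k=14 in base 11:
n in base 11: [1, 8]
k in base 11: [1, 3]
C(19,14) mod 11 = ∏ C(n_i, k_i) mod 11
Digit binomials (mod 11): C(1,1) = 1; C(8,3) = 56 ≡ 1
Product: 1 × 1 = 1 ≡ 1 (mod 11)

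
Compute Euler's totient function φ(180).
48

180 = 2^2 × 3^2 × 5
φ(n) = n × ∏(1 - 1/p) for each prime p dividing n
φ(180) = 180 × (1 - 1/2) × (1 - 1/3) × (1 - 1/5) = 48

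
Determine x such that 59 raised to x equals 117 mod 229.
145

Baby-step giant-step with step n = ⌈√229⌉ = 16.
Baby steps 59^j mod 229 (j:value) for j=0..15: 0:1, 1:59, 2:46, 3:195, 4:55, 5:39, 6:11, 7:191, 8:48, 9:84, 10:147, 11:200, 12:121, 13:40, 14:70, 15:8.
Giant-step multiplier: 59^(-16) ≡ 59^(228-16) = 59^212 ≡ 180 (mod 229).
Giant steps γ_i = 117·180^i mod 229: γ_0=117, γ_1=221, γ_2=163, γ_3=28, γ_4=2, γ_5=131, γ_6=222, γ_7=114, γ_8=139, γ_9=59 (in table at j=1).
x = i·n + j = 9·16 + 1 = 145.
Check: 59^145 ≡ 117 (mod 229).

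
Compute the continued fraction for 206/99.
[2; 12, 2, 1, 2]

Euclidean algorithm steps:
206 = 2 × 99 + 8
99 = 12 × 8 + 3
8 = 2 × 3 + 2
3 = 1 × 2 + 1
2 = 2 × 1 + 0
Continued fraction: [2; 12, 2, 1, 2]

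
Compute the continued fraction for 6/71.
[0; 11, 1, 5]

Euclidean algorithm steps:
6 = 0 × 71 + 6
71 = 11 × 6 + 5
6 = 1 × 5 + 1
5 = 5 × 1 + 0
Continued fraction: [0; 11, 1, 5]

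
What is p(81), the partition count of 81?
18004327

p(n) counts ways to write n as a sum of positive integers (order ignored).
Euler's pentagonal recurrence: p(k) = p(k-1) + p(k-2) - p(k-5) - p(k-7) + p(k-12) + p(k-15) - ... (offsets j(3j∓1)/2, signs ++--, p(0)=1, p(<0)=0).
DP table for k = 0..80: p(0)=1, p(1)=1, p(2)=2, p(3)=3, p(4)=5, p(5)=7, p(6)=11, p(7)=15, p(8)=22, p(9)=30, p(10)=42, p(11)=56, p(12)=77, p(13)=101, p(14)=135, p(15)=176, p(16)=231, p(17)=297, p(18)=385, p(19)=490, p(20)=627, p(21)=792, p(22)=1002, p(23)=1255, p(24)=1575, p(25)=1958, p(26)=2436, p(27)=3010, p(28)=3718, p(29)=4565, p(30)=5604, p(31)=6842, p(32)=8349, p(33)=10143, p(34)=12310, p(35)=14883, p(36)=17977, p(37)=21637, p(38)=26015, p(39)=31185, p(40)=37338, p(41)=44583, p(42)=53174, p(43)=63261, p(44)=75175, p(45)=89134, p(46)=105558, p(47)=124754, p(48)=147273, p(49)=173525, p(50)=204226, p(51)=239943, p(52)=281589, p(53)=329931, p(54)=386155, p(55)=451276, p(56)=526823, p(57)=614154, p(58)=715220, p(59)=831820, p(60)=966467, p(61)=1121505, p(62)=1300156, p(63)=1505499, p(64)=1741630, p(65)=2012558, p(66)=2323520, p(67)=2679689, p(68)=3087735, p(69)=3554345, p(70)=4087968, p(71)=4697205, p(72)=5392783, p(73)=6185689, p(74)=7089500, p(75)=8118264, p(76)=9289091, p(77)=10619863, p(78)=12132164, p(79)=13848650, p(80)=15796476.
Final step: p(81) = p(80) + p(79) - p(76) - p(74) + p(69) + p(66) - p(59) - p(55) + p(46) + p(41) - p(30) - p(24) + p(11) + p(4)
= 15796476 + 13848650 - 9289091 - 7089500 + 3554345 + 2323520 - 831820 - 451276 + 105558 + 44583 - 5604 - 1575 + 56 + 5
= 18004327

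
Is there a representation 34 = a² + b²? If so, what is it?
3² + 5² (a=3, b=5)

Factorization: 34 = 2 × 17
By Fermat: n is sum of two squares iff every prime p ≡ 3 (mod 4) appears to even power.
All primes ≡ 3 (mod 4) appear to even power.
Search a = 0, 1, 2, … for 34 - a² a perfect square: first hit at a = 3: 34 - 9 = 25 = 5².
34 = 3² + 5² = 9 + 25 ✓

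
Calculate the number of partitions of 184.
980462880430

p(n) counts ways to write n as a sum of positive integers (order ignored).
Euler's pentagonal recurrence: p(k) = p(k-1) + p(k-2) - p(k-5) - p(k-7) + p(k-12) + p(k-15) - ... (offsets j(3j∓1)/2, signs ++--, p(0)=1, p(<0)=0).
DP table for k = 0..183: p(0)=1, p(1)=1, p(2)=2, p(3)=3, p(4)=5, p(5)=7, p(6)=11, p(7)=15, p(8)=22, p(9)=30, p(10)=42, p(11)=56, p(12)=77, p(13)=101, p(14)=135, p(15)=176, p(16)=231, p(17)=297, p(18)=385, p(19)=490, p(20)=627, p(21)=792, p(22)=1002, p(23)=1255, p(24)=1575, p(25)=1958, p(26)=2436, p(27)=3010, p(28)=3718, p(29)=4565, p(30)=5604, p(31)=6842, p(32)=8349, p(33)=10143, p(34)=12310, p(35)=14883, p(36)=17977, p(37)=21637, p(38)=26015, p(39)=31185, p(40)=37338, p(41)=44583, p(42)=53174, p(43)=63261, p(44)=75175, p(45)=89134, p(46)=105558, p(47)=124754, p(48)=147273, p(49)=173525, p(50)=204226, p(51)=239943, p(52)=281589, p(53)=329931, p(54)=386155, p(55)=451276, p(56)=526823, p(57)=614154, p(58)=715220, p(59)=831820, p(60)=966467, p(61)=1121505, p(62)=1300156, p(63)=1505499, p(64)=1741630, p(65)=2012558, p(66)=2323520, p(67)=2679689, p(68)=3087735, p(69)=3554345, p(70)=4087968, p(71)=4697205, p(72)=5392783, p(73)=6185689, p(74)=7089500, p(75)=8118264, p(76)=9289091, p(77)=10619863, p(78)=12132164, p(79)=13848650, p(80)=15796476, p(81)=18004327, p(82)=20506255, p(83)=23338469, p(84)=26543660, p(85)=30167357, p(86)=34262962, p(87)=38887673, p(88)=44108109, p(89)=49995925, p(90)=56634173, p(91)=64112359, p(92)=72533807, p(93)=82010177, p(94)=92669720, p(95)=104651419, p(96)=118114304, p(97)=133230930, p(98)=150198136, p(99)=169229875, p(100)=190569292, p(101)=214481126, p(102)=241265379, p(103)=271248950, p(104)=304801365, p(105)=342325709, p(106)=384276336, p(107)=431149389, p(108)=483502844, p(109)=541946240, p(110)=607163746, p(111)=679903203, p(112)=761002156, p(113)=851376628, p(114)=952050665, p(115)=1064144451, p(116)=1188908248, p(117)=1327710076, p(118)=1482074143, p(119)=1653668665, p(120)=1844349560, p(121)=2056148051, p(122)=2291320912, p(123)=2552338241, p(124)=2841940500, p(125)=3163127352, p(126)=3519222692, p(127)=3913864295, p(128)=4351078600, p(129)=4835271870, p(130)=5371315400, p(131)=5964539504, p(132)=6620830889, p(133)=7346629512, p(134)=8149040695, p(135)=9035836076, p(136)=10015581680, p(137)=11097645016, p(138)=12292341831, p(139)=13610949895, p(140)=15065878135, p(141)=16670689208, p(142)=18440293320, p(143)=20390982757, p(144)=22540654445, p(145)=24908858009, p(146)=27517052599, p(147)=30388671978, p(148)=33549419497, p(149)=37027355200, p(150)=40853235313, p(151)=45060624582, p(152)=49686288421, p(153)=54770336324, p(154)=60356673280, p(155)=66493182097, p(156)=73232243759, p(157)=80630964769, p(158)=88751778802, p(159)=97662728555, p(160)=107438159466, p(161)=118159068427, p(162)=129913904637, p(163)=142798995930, p(164)=156919475295, p(165)=172389800255, p(166)=189334822579, p(167)=207890420102, p(168)=228204732751, p(169)=250438925115, p(170)=274768617130, p(171)=301384802048, p(172)=330495499613, p(173)=362326859895, p(174)=397125074750, p(175)=435157697830, p(176)=476715857290, p(177)=522115831195, p(178)=571701605655, p(179)=625846753120, p(180)=684957390936, p(181)=749474411781, p(182)=819876908323, p(183)=896684817527.
Final step: p(184) = p(183) + p(182) - p(179) - p(177) + p(172) + p(169) - p(162) - p(158) + p(149) + p(144) - p(133) - p(127) + p(114) + p(107) - p(92) - p(84) + p(67) + p(58) - p(39) - p(29) + p(8)
= 896684817527 + 819876908323 - 625846753120 - 522115831195 + 330495499613 + 250438925115 - 129913904637 - 88751778802 + 37027355200 + 22540654445 - 7346629512 - 3913864295 + 952050665 + 431149389 - 72533807 - 26543660 + 2679689 + 715220 - 31185 - 4565 + 22
= 980462880430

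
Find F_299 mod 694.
673

Matrix identity: Q^n = [[F_(n+1), F_n], [F_n, F_(n-1)]] with Q = [[1,1],[1,0]].
n = 299 = 100101011₂. Square-and-multiply, entries mod 694:
Q^1 = [[1,1],[1,0]]
Q^2 = (Q^1)² = [[2,1],[1,1]]
Q^4 = (Q^2)² = [[5,3],[3,2]]
Q^9 = (Q^4)²·Q = [[55,34],[34,21]]
Q^18 = (Q^9)² = [[17,502],[502,209]]
Q^37 = (Q^18)²·Q = [[7,371],[371,330]]
Q^74 = (Q^37)² = [[278,107],[107,171]]
Q^149 = (Q^74)²·Q = [[58,595],[595,157]]
Q^299 = (Q^149)²·Q = [[208,673],[673,229]]
F_299 mod 694 = Q^299[0][1] = 673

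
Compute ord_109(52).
108

109 is prime, so ord(52) divides φ(109) = 108.
Divisors of 108: 1, 2, 3, 4, 6, 9, 12, 18, 27, 36, 54, 108.
Repeated squaring: 52^1 ≡ 52, 52^2 ≡ 88, 52^4 ≡ 5, 52^8 ≡ 25, 52^16 ≡ 80, 52^32 ≡ 78, 52^64 ≡ 89 (mod 109).
Test 52^d mod 109 for each divisor d in increasing order:
52^1 ≡ 52
52^2 ≡ 88
52^3 = 52^2·52^1 ≡ 107
52^4 ≡ 5
52^6 = 52^4·52^2 ≡ 4
52^9 = 52^8·52^1 ≡ 101
52^12 = 52^8·52^4 ≡ 16
52^18 = 52^16·52^2 ≡ 64
52^27 = 52^16·52^8·52^2·52^1 ≡ 33
52^36 = 52^32·52^4 ≡ 63
52^54 = 52^32·52^16·52^4·52^2 ≡ 108
52^108 = 52^64·52^32·52^8·52^4 ≡ 1  ← first divisor giving 1
The order is 108.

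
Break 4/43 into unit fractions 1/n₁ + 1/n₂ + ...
1/11 + 1/473

Greedy algorithm:
4/43: ceiling(43/4) = 11, use 1/11
1/473: ceiling(473/1) = 473, use 1/473
Result: 4/43 = 1/11 + 1/473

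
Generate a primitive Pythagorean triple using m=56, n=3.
(3127, 336, 3145)

Euclid's formula: a = m² - n², b = 2mn, c = m² + n²
m = 56, n = 3
a = 56² - 3² = 3136 - 9 = 3127
b = 2 × 56 × 3 = 336
c = 56² + 3² = 3136 + 9 = 3145
Verification: 3127² + 336² = 9778129 + 112896 = 9891025 = 3145² ✓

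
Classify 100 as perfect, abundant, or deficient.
abundant

Proper divisors of 100: sum = 1 + 2 + 4 + 5 + 10 + 20 + 25 + 50 = 117
Since 117 > 100, 100 is abundant.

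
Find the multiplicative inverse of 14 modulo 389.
139

gcd(14, 389) = 1, so the inverse exists.
Extended Euclidean algorithm on (389, 14):
389 = 27 × 14 + 11  ⟹  11 = (1)·389 + (-27)·14
14 = 1 × 11 + 3  ⟹  3 = (-1)·389 + (28)·14
11 = 3 × 3 + 2  ⟹  2 = (4)·389 + (-111)·14
3 = 1 × 2 + 1  ⟹  1 = (-5)·389 + (139)·14
So (139)·14 ≡ 1 (mod 389), i.e. 14^(-1) ≡ 139 (mod 389).
Check: 14 × 139 = 1946 ≡ 1 (mod 389)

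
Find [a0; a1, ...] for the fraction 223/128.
[1; 1, 2, 1, 7, 4]

Euclidean algorithm steps:
223 = 1 × 128 + 95
128 = 1 × 95 + 33
95 = 2 × 33 + 29
33 = 1 × 29 + 4
29 = 7 × 4 + 1
4 = 4 × 1 + 0
Continued fraction: [1; 1, 2, 1, 7, 4]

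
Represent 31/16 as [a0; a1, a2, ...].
[1; 1, 15]

Euclidean algorithm steps:
31 = 1 × 16 + 15
16 = 1 × 15 + 1
15 = 15 × 1 + 0
Continued fraction: [1; 1, 15]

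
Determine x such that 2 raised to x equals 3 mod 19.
13

Baby-step giant-step with step n = ⌈√19⌉ = 5.
Baby steps 2^j mod 19 (j:value) for j=0..4: 0:1, 1:2, 2:4, 3:8, 4:16.
Giant-step multiplier: 2^(-5) ≡ 2^(18-5) = 2^13 ≡ 3 (mod 19).
Giant steps γ_i = 3·3^i mod 19: γ_0=3, γ_1=9, γ_2=8 (in table at j=3).
x = i·n + j = 2·5 + 3 = 13.
Check: 2^13 ≡ 3 (mod 19).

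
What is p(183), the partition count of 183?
896684817527

p(n) counts ways to write n as a sum of positive integers (order ignored).
Euler's pentagonal recurrence: p(k) = p(k-1) + p(k-2) - p(k-5) - p(k-7) + p(k-12) + p(k-15) - ... (offsets j(3j∓1)/2, signs ++--, p(0)=1, p(<0)=0).
DP table for k = 0..182: p(0)=1, p(1)=1, p(2)=2, p(3)=3, p(4)=5, p(5)=7, p(6)=11, p(7)=15, p(8)=22, p(9)=30, p(10)=42, p(11)=56, p(12)=77, p(13)=101, p(14)=135, p(15)=176, p(16)=231, p(17)=297, p(18)=385, p(19)=490, p(20)=627, p(21)=792, p(22)=1002, p(23)=1255, p(24)=1575, p(25)=1958, p(26)=2436, p(27)=3010, p(28)=3718, p(29)=4565, p(30)=5604, p(31)=6842, p(32)=8349, p(33)=10143, p(34)=12310, p(35)=14883, p(36)=17977, p(37)=21637, p(38)=26015, p(39)=31185, p(40)=37338, p(41)=44583, p(42)=53174, p(43)=63261, p(44)=75175, p(45)=89134, p(46)=105558, p(47)=124754, p(48)=147273, p(49)=173525, p(50)=204226, p(51)=239943, p(52)=281589, p(53)=329931, p(54)=386155, p(55)=451276, p(56)=526823, p(57)=614154, p(58)=715220, p(59)=831820, p(60)=966467, p(61)=1121505, p(62)=1300156, p(63)=1505499, p(64)=1741630, p(65)=2012558, p(66)=2323520, p(67)=2679689, p(68)=3087735, p(69)=3554345, p(70)=4087968, p(71)=4697205, p(72)=5392783, p(73)=6185689, p(74)=7089500, p(75)=8118264, p(76)=9289091, p(77)=10619863, p(78)=12132164, p(79)=13848650, p(80)=15796476, p(81)=18004327, p(82)=20506255, p(83)=23338469, p(84)=26543660, p(85)=30167357, p(86)=34262962, p(87)=38887673, p(88)=44108109, p(89)=49995925, p(90)=56634173, p(91)=64112359, p(92)=72533807, p(93)=82010177, p(94)=92669720, p(95)=104651419, p(96)=118114304, p(97)=133230930, p(98)=150198136, p(99)=169229875, p(100)=190569292, p(101)=214481126, p(102)=241265379, p(103)=271248950, p(104)=304801365, p(105)=342325709, p(106)=384276336, p(107)=431149389, p(108)=483502844, p(109)=541946240, p(110)=607163746, p(111)=679903203, p(112)=761002156, p(113)=851376628, p(114)=952050665, p(115)=1064144451, p(116)=1188908248, p(117)=1327710076, p(118)=1482074143, p(119)=1653668665, p(120)=1844349560, p(121)=2056148051, p(122)=2291320912, p(123)=2552338241, p(124)=2841940500, p(125)=3163127352, p(126)=3519222692, p(127)=3913864295, p(128)=4351078600, p(129)=4835271870, p(130)=5371315400, p(131)=5964539504, p(132)=6620830889, p(133)=7346629512, p(134)=8149040695, p(135)=9035836076, p(136)=10015581680, p(137)=11097645016, p(138)=12292341831, p(139)=13610949895, p(140)=15065878135, p(141)=16670689208, p(142)=18440293320, p(143)=20390982757, p(144)=22540654445, p(145)=24908858009, p(146)=27517052599, p(147)=30388671978, p(148)=33549419497, p(149)=37027355200, p(150)=40853235313, p(151)=45060624582, p(152)=49686288421, p(153)=54770336324, p(154)=60356673280, p(155)=66493182097, p(156)=73232243759, p(157)=80630964769, p(158)=88751778802, p(159)=97662728555, p(160)=107438159466, p(161)=118159068427, p(162)=129913904637, p(163)=142798995930, p(164)=156919475295, p(165)=172389800255, p(166)=189334822579, p(167)=207890420102, p(168)=228204732751, p(169)=250438925115, p(170)=274768617130, p(171)=301384802048, p(172)=330495499613, p(173)=362326859895, p(174)=397125074750, p(175)=435157697830, p(176)=476715857290, p(177)=522115831195, p(178)=571701605655, p(179)=625846753120, p(180)=684957390936, p(181)=749474411781, p(182)=819876908323.
Final step: p(183) = p(182) + p(181) - p(178) - p(176) + p(171) + p(168) - p(161) - p(157) + p(148) + p(143) - p(132) - p(126) + p(113) + p(106) - p(91) - p(83) + p(66) + p(57) - p(38) - p(28) + p(7)
= 819876908323 + 749474411781 - 571701605655 - 476715857290 + 301384802048 + 228204732751 - 118159068427 - 80630964769 + 33549419497 + 20390982757 - 6620830889 - 3519222692 + 851376628 + 384276336 - 64112359 - 23338469 + 2323520 + 614154 - 26015 - 3718 + 15
= 896684817527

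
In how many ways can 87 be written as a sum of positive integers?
38887673

p(n) counts ways to write n as a sum of positive integers (order ignored).
Euler's pentagonal recurrence: p(k) = p(k-1) + p(k-2) - p(k-5) - p(k-7) + p(k-12) + p(k-15) - ... (offsets j(3j∓1)/2, signs ++--, p(0)=1, p(<0)=0).
DP table for k = 0..86: p(0)=1, p(1)=1, p(2)=2, p(3)=3, p(4)=5, p(5)=7, p(6)=11, p(7)=15, p(8)=22, p(9)=30, p(10)=42, p(11)=56, p(12)=77, p(13)=101, p(14)=135, p(15)=176, p(16)=231, p(17)=297, p(18)=385, p(19)=490, p(20)=627, p(21)=792, p(22)=1002, p(23)=1255, p(24)=1575, p(25)=1958, p(26)=2436, p(27)=3010, p(28)=3718, p(29)=4565, p(30)=5604, p(31)=6842, p(32)=8349, p(33)=10143, p(34)=12310, p(35)=14883, p(36)=17977, p(37)=21637, p(38)=26015, p(39)=31185, p(40)=37338, p(41)=44583, p(42)=53174, p(43)=63261, p(44)=75175, p(45)=89134, p(46)=105558, p(47)=124754, p(48)=147273, p(49)=173525, p(50)=204226, p(51)=239943, p(52)=281589, p(53)=329931, p(54)=386155, p(55)=451276, p(56)=526823, p(57)=614154, p(58)=715220, p(59)=831820, p(60)=966467, p(61)=1121505, p(62)=1300156, p(63)=1505499, p(64)=1741630, p(65)=2012558, p(66)=2323520, p(67)=2679689, p(68)=3087735, p(69)=3554345, p(70)=4087968, p(71)=4697205, p(72)=5392783, p(73)=6185689, p(74)=7089500, p(75)=8118264, p(76)=9289091, p(77)=10619863, p(78)=12132164, p(79)=13848650, p(80)=15796476, p(81)=18004327, p(82)=20506255, p(83)=23338469, p(84)=26543660, p(85)=30167357, p(86)=34262962.
Final step: p(87) = p(86) + p(85) - p(82) - p(80) + p(75) + p(72) - p(65) - p(61) + p(52) + p(47) - p(36) - p(30) + p(17) + p(10)
= 34262962 + 30167357 - 20506255 - 15796476 + 8118264 + 5392783 - 2012558 - 1121505 + 281589 + 124754 - 17977 - 5604 + 297 + 42
= 38887673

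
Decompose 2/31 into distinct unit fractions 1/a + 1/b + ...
1/16 + 1/496

Greedy algorithm:
2/31: ceiling(31/2) = 16, use 1/16
1/496: ceiling(496/1) = 496, use 1/496
Result: 2/31 = 1/16 + 1/496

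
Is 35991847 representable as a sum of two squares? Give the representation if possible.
Not possible

Factorization: 35991847 = 73 × 79^3
By Fermat: n is sum of two squares iff every prime p ≡ 3 (mod 4) appears to even power.
Prime(s) ≡ 3 (mod 4) with odd exponent: [(79, 3)]
Therefore 35991847 cannot be expressed as a² + b².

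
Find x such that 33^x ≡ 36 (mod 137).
82

Baby-step giant-step with step n = ⌈√137⌉ = 12.
Baby steps 33^j mod 137 (j:value) for j=0..11: 0:1, 1:33, 2:130, 3:43, 4:49, 5:110, 6:68, 7:52, 8:72, 9:47, 10:44, 11:82.
Giant-step multiplier: 33^(-12) ≡ 33^(136-12) = 33^124 ≡ 4 (mod 137).
Giant steps γ_i = 36·4^i mod 137: γ_0=36, γ_1=7, γ_2=28, γ_3=112, γ_4=37, γ_5=11, γ_6=44 (in table at j=10).
x = i·n + j = 6·12 + 10 = 82.
Check: 33^82 ≡ 36 (mod 137).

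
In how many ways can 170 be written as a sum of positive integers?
274768617130

p(n) counts ways to write n as a sum of positive integers (order ignored).
Euler's pentagonal recurrence: p(k) = p(k-1) + p(k-2) - p(k-5) - p(k-7) + p(k-12) + p(k-15) - ... (offsets j(3j∓1)/2, signs ++--, p(0)=1, p(<0)=0).
DP table for k = 0..169: p(0)=1, p(1)=1, p(2)=2, p(3)=3, p(4)=5, p(5)=7, p(6)=11, p(7)=15, p(8)=22, p(9)=30, p(10)=42, p(11)=56, p(12)=77, p(13)=101, p(14)=135, p(15)=176, p(16)=231, p(17)=297, p(18)=385, p(19)=490, p(20)=627, p(21)=792, p(22)=1002, p(23)=1255, p(24)=1575, p(25)=1958, p(26)=2436, p(27)=3010, p(28)=3718, p(29)=4565, p(30)=5604, p(31)=6842, p(32)=8349, p(33)=10143, p(34)=12310, p(35)=14883, p(36)=17977, p(37)=21637, p(38)=26015, p(39)=31185, p(40)=37338, p(41)=44583, p(42)=53174, p(43)=63261, p(44)=75175, p(45)=89134, p(46)=105558, p(47)=124754, p(48)=147273, p(49)=173525, p(50)=204226, p(51)=239943, p(52)=281589, p(53)=329931, p(54)=386155, p(55)=451276, p(56)=526823, p(57)=614154, p(58)=715220, p(59)=831820, p(60)=966467, p(61)=1121505, p(62)=1300156, p(63)=1505499, p(64)=1741630, p(65)=2012558, p(66)=2323520, p(67)=2679689, p(68)=3087735, p(69)=3554345, p(70)=4087968, p(71)=4697205, p(72)=5392783, p(73)=6185689, p(74)=7089500, p(75)=8118264, p(76)=9289091, p(77)=10619863, p(78)=12132164, p(79)=13848650, p(80)=15796476, p(81)=18004327, p(82)=20506255, p(83)=23338469, p(84)=26543660, p(85)=30167357, p(86)=34262962, p(87)=38887673, p(88)=44108109, p(89)=49995925, p(90)=56634173, p(91)=64112359, p(92)=72533807, p(93)=82010177, p(94)=92669720, p(95)=104651419, p(96)=118114304, p(97)=133230930, p(98)=150198136, p(99)=169229875, p(100)=190569292, p(101)=214481126, p(102)=241265379, p(103)=271248950, p(104)=304801365, p(105)=342325709, p(106)=384276336, p(107)=431149389, p(108)=483502844, p(109)=541946240, p(110)=607163746, p(111)=679903203, p(112)=761002156, p(113)=851376628, p(114)=952050665, p(115)=1064144451, p(116)=1188908248, p(117)=1327710076, p(118)=1482074143, p(119)=1653668665, p(120)=1844349560, p(121)=2056148051, p(122)=2291320912, p(123)=2552338241, p(124)=2841940500, p(125)=3163127352, p(126)=3519222692, p(127)=3913864295, p(128)=4351078600, p(129)=4835271870, p(130)=5371315400, p(131)=5964539504, p(132)=6620830889, p(133)=7346629512, p(134)=8149040695, p(135)=9035836076, p(136)=10015581680, p(137)=11097645016, p(138)=12292341831, p(139)=13610949895, p(140)=15065878135, p(141)=16670689208, p(142)=18440293320, p(143)=20390982757, p(144)=22540654445, p(145)=24908858009, p(146)=27517052599, p(147)=30388671978, p(148)=33549419497, p(149)=37027355200, p(150)=40853235313, p(151)=45060624582, p(152)=49686288421, p(153)=54770336324, p(154)=60356673280, p(155)=66493182097, p(156)=73232243759, p(157)=80630964769, p(158)=88751778802, p(159)=97662728555, p(160)=107438159466, p(161)=118159068427, p(162)=129913904637, p(163)=142798995930, p(164)=156919475295, p(165)=172389800255, p(166)=189334822579, p(167)=207890420102, p(168)=228204732751, p(169)=250438925115.
Final step: p(170) = p(169) + p(168) - p(165) - p(163) + p(158) + p(155) - p(148) - p(144) + p(135) + p(130) - p(119) - p(113) + p(100) + p(93) - p(78) - p(70) + p(53) + p(44) - p(25) - p(15)
= 250438925115 + 228204732751 - 172389800255 - 142798995930 + 88751778802 + 66493182097 - 33549419497 - 22540654445 + 9035836076 + 5371315400 - 1653668665 - 851376628 + 190569292 + 82010177 - 12132164 - 4087968 + 329931 + 75175 - 1958 - 176
= 274768617130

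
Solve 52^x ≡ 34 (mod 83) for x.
63

Baby-step giant-step with step n = ⌈√83⌉ = 10.
Baby steps 52^j mod 83 (j:value) for j=0..9: 0:1, 1:52, 2:48, 3:6, 4:63, 5:39, 6:36, 7:46, 8:68, 9:50.
Giant-step multiplier: 52^(-10) ≡ 52^(82-10) = 52^72 ≡ 40 (mod 83).
Giant steps γ_i = 34·40^i mod 83: γ_0=34, γ_1=32, γ_2=35, γ_3=72, γ_4=58, γ_5=79, γ_6=6 (in table at j=3).
x = i·n + j = 6·10 + 3 = 63.
Check: 52^63 ≡ 34 (mod 83).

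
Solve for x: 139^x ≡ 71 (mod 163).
4

Baby-step giant-step with step n = ⌈√163⌉ = 13.
Baby steps 139^j mod 163 (j:value) for j=0..12: 0:1, 1:139, 2:87, 3:31, 4:71, 5:89, 6:146, 7:82, 8:151, 9:125, 10:97, 11:117, 12:126.
h = 71 is already in the table at j=4, so x = 4.
Check: 139^4 ≡ 71 (mod 163).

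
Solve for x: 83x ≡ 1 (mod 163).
55

gcd(83, 163) = 1, so the inverse exists.
Extended Euclidean algorithm on (163, 83):
163 = 1 × 83 + 80  ⟹  80 = (1)·163 + (-1)·83
83 = 1 × 80 + 3  ⟹  3 = (-1)·163 + (2)·83
80 = 26 × 3 + 2  ⟹  2 = (27)·163 + (-53)·83
3 = 1 × 2 + 1  ⟹  1 = (-28)·163 + (55)·83
So (55)·83 ≡ 1 (mod 163), i.e. 83^(-1) ≡ 55 (mod 163).
Check: 83 × 55 = 4565 ≡ 1 (mod 163)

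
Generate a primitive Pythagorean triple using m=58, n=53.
(555, 6148, 6173)

Euclid's formula: a = m² - n², b = 2mn, c = m² + n²
m = 58, n = 53
a = 58² - 53² = 3364 - 2809 = 555
b = 2 × 58 × 53 = 6148
c = 58² + 53² = 3364 + 2809 = 6173
Verification: 555² + 6148² = 308025 + 37797904 = 38105929 = 6173² ✓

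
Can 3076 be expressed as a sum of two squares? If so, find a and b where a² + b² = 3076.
24² + 50² (a=24, b=50)

Factorization: 3076 = 2^2 × 769
By Fermat: n is sum of two squares iff every prime p ≡ 3 (mod 4) appears to even power.
All primes ≡ 3 (mod 4) appear to even power.
Search a = 0, 1, 2, … for 3076 - a² a perfect square: first hit at a = 24: 3076 - 576 = 2500 = 50².
3076 = 24² + 50² = 576 + 2500 ✓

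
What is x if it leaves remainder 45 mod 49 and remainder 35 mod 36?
143

Using Chinese Remainder Theorem:
M = 49 × 36 = 1764
M1 = 36, M2 = 49
y1 = 36^(-1) mod 49 = 15
y2 = 49^(-1) mod 36 = 25
x = (45×36×15 + 35×49×25) mod 1764 = 143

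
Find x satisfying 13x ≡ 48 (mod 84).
x ≡ 36 (mod 84)

gcd(13, 84) = 1, which divides 48, so solutions exist.
Find 13^(-1) mod 84 by the extended Euclidean algorithm:
84 = 6 × 13 + 6  ⟹  6 = (1)·84 + (-6)·13
13 = 2 × 6 + 1  ⟹  1 = (-2)·84 + (13)·13
So (13)·13 ≡ 1 (mod 84), i.e. 13^(-1) ≡ 13 (mod 84).
x ≡ 13 × 48 = 624 ≡ 36 (mod 84).
Check: 13 × 36 = 468 ≡ 48 (mod 84).
Unique solution: x ≡ 36 (mod 84)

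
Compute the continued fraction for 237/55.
[4; 3, 4, 4]

Euclidean algorithm steps:
237 = 4 × 55 + 17
55 = 3 × 17 + 4
17 = 4 × 4 + 1
4 = 4 × 1 + 0
Continued fraction: [4; 3, 4, 4]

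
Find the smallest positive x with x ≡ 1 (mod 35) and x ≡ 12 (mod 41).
176

Using Chinese Remainder Theorem:
M = 35 × 41 = 1435
M1 = 41, M2 = 35
y1 = 41^(-1) mod 35 = 6
y2 = 35^(-1) mod 41 = 34
x = (1×41×6 + 12×35×34) mod 1435 = 176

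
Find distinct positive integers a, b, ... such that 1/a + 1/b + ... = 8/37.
1/5 + 1/62 + 1/11470

Greedy algorithm:
8/37: ceiling(37/8) = 5, use 1/5
3/185: ceiling(185/3) = 62, use 1/62
1/11470: ceiling(11470/1) = 11470, use 1/11470
Result: 8/37 = 1/5 + 1/62 + 1/11470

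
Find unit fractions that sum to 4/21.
1/6 + 1/42

Greedy algorithm:
4/21: ceiling(21/4) = 6, use 1/6
1/42: ceiling(42/1) = 42, use 1/42
Result: 4/21 = 1/6 + 1/42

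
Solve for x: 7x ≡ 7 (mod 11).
x ≡ 1 (mod 11)

gcd(7, 11) = 1, which divides 7, so solutions exist.
Find 7^(-1) mod 11 by the extended Euclidean algorithm:
11 = 1 × 7 + 4  ⟹  4 = (1)·11 + (-1)·7
7 = 1 × 4 + 3  ⟹  3 = (-1)·11 + (2)·7
4 = 1 × 3 + 1  ⟹  1 = (2)·11 + (-3)·7
So (-3)·7 ≡ 1 (mod 11), i.e. 7^(-1) ≡ -3 ≡ 8 (mod 11).
x ≡ 8 × 7 = 56 ≡ 1 (mod 11).
Check: 7 × 1 = 7 ≡ 7 (mod 11).
Unique solution: x ≡ 1 (mod 11)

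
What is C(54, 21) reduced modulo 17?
0

Using Lucas' theorem:
Write n=54 and k=21 in base 17:
n in base 17: [3, 3]
k in base 17: [1, 4]
C(54,21) mod 17 = ∏ C(n_i, k_i) mod 17
Digit binomials (mod 17): C(3,1) = 3; C(3,4) = 0 (k_i > n_i)
Product: 3 × 0 = 0 ≡ 0 (mod 17)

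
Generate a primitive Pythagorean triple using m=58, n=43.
(1515, 4988, 5213)

Euclid's formula: a = m² - n², b = 2mn, c = m² + n²
m = 58, n = 43
a = 58² - 43² = 3364 - 1849 = 1515
b = 2 × 58 × 43 = 4988
c = 58² + 43² = 3364 + 1849 = 5213
Verification: 1515² + 4988² = 2295225 + 24880144 = 27175369 = 5213² ✓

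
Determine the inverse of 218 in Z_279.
32

gcd(218, 279) = 1, so the inverse exists.
Extended Euclidean algorithm on (279, 218):
279 = 1 × 218 + 61  ⟹  61 = (1)·279 + (-1)·218
218 = 3 × 61 + 35  ⟹  35 = (-3)·279 + (4)·218
61 = 1 × 35 + 26  ⟹  26 = (4)·279 + (-5)·218
35 = 1 × 26 + 9  ⟹  9 = (-7)·279 + (9)·218
26 = 2 × 9 + 8  ⟹  8 = (18)·279 + (-23)·218
9 = 1 × 8 + 1  ⟹  1 = (-25)·279 + (32)·218
So (32)·218 ≡ 1 (mod 279), i.e. 218^(-1) ≡ 32 (mod 279).
Check: 218 × 32 = 6976 ≡ 1 (mod 279)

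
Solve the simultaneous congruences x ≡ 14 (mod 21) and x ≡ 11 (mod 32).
203

Using Chinese Remainder Theorem:
M = 21 × 32 = 672
M1 = 32, M2 = 21
y1 = 32^(-1) mod 21 = 2
y2 = 21^(-1) mod 32 = 29
x = (14×32×2 + 11×21×29) mod 672 = 203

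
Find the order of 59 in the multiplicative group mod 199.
66

199 is prime, so ord(59) divides φ(199) = 198.
Divisors of 198: 1, 2, 3, 6, 9, 11, 18, 22, 33, 66, 99, 198.
Repeated squaring: 59^1 ≡ 59, 59^2 ≡ 98, 59^4 ≡ 52, 59^8 ≡ 117, 59^16 ≡ 157, 59^32 ≡ 172, 59^64 ≡ 132, 59^128 ≡ 111 (mod 199).
Test 59^d mod 199 for each divisor d in increasing order:
59^1 ≡ 59
59^2 ≡ 98
59^3 = 59^2·59^1 ≡ 11
59^6 = 59^4·59^2 ≡ 121
59^9 = 59^8·59^1 ≡ 137
59^11 = 59^8·59^2·59^1 ≡ 93
59^18 = 59^16·59^2 ≡ 63
59^22 = 59^16·59^4·59^2 ≡ 92
59^33 = 59^32·59^1 ≡ 198
59^66 = 59^64·59^2 ≡ 1  ← first divisor giving 1
The order is 66.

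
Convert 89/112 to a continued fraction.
[0; 1, 3, 1, 6, 1, 2]

Euclidean algorithm steps:
89 = 0 × 112 + 89
112 = 1 × 89 + 23
89 = 3 × 23 + 20
23 = 1 × 20 + 3
20 = 6 × 3 + 2
3 = 1 × 2 + 1
2 = 2 × 1 + 0
Continued fraction: [0; 1, 3, 1, 6, 1, 2]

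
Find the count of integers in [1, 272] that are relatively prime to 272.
128

272 = 2^4 × 17
φ(n) = n × ∏(1 - 1/p) for each prime p dividing n
φ(272) = 272 × (1 - 1/2) × (1 - 1/17) = 128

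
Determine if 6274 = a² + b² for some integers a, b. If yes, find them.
55² + 57² (a=55, b=57)

Factorization: 6274 = 2 × 3137
By Fermat: n is sum of two squares iff every prime p ≡ 3 (mod 4) appears to even power.
All primes ≡ 3 (mod 4) appear to even power.
Search a = 0, 1, 2, … for 6274 - a² a perfect square: first hit at a = 55: 6274 - 3025 = 3249 = 57².
6274 = 55² + 57² = 3025 + 3249 ✓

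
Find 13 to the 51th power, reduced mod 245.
27

Repeated squaring. Binary of 51 = 110011.
13^1 ≡ 13 (mod 245); 13^2 ≡ 169 (mod 245); 13^4 ≡ 141 (mod 245); 13^8 ≡ 36 (mod 245); 13^16 ≡ 71 (mod 245); 13^32 ≡ 141 (mod 245)
13^51 = 13^1 × 13^2 × 13^16 × 13^32 ≡ 27 (mod 245)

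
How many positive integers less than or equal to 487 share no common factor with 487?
486

487 = 487
φ(n) = n × ∏(1 - 1/p) for each prime p dividing n
φ(487) = 487 × (1 - 1/487) = 486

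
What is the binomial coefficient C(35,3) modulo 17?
0

Using Lucas' theorem:
Write n=35 and k=3 in base 17:
n in base 17: [2, 1]
k in base 17: [0, 3]
C(35,3) mod 17 = ∏ C(n_i, k_i) mod 17
Digit binomials (mod 17): C(2,0) = 1; C(1,3) = 0 (k_i > n_i)
Product: 1 × 0 = 0 ≡ 0 (mod 17)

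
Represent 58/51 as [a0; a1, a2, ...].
[1; 7, 3, 2]

Euclidean algorithm steps:
58 = 1 × 51 + 7
51 = 7 × 7 + 2
7 = 3 × 2 + 1
2 = 2 × 1 + 0
Continued fraction: [1; 7, 3, 2]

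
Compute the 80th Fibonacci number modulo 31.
7

Matrix identity: Q^n = [[F_(n+1), F_n], [F_n, F_(n-1)]] with Q = [[1,1],[1,0]].
n = 80 = 1010000₂. Square-and-multiply, entries mod 31:
Q^1 = [[1,1],[1,0]]
Q^2 = (Q^1)² = [[2,1],[1,1]]
Q^5 = (Q^2)²·Q = [[8,5],[5,3]]
Q^10 = (Q^5)² = [[27,24],[24,3]]
Q^20 = (Q^10)² = [[3,7],[7,27]]
Q^40 = (Q^20)² = [[27,24],[24,3]]
Q^80 = (Q^40)² = [[3,7],[7,27]]
F_80 mod 31 = Q^80[0][1] = 7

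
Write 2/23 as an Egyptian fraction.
1/12 + 1/276

Greedy algorithm:
2/23: ceiling(23/2) = 12, use 1/12
1/276: ceiling(276/1) = 276, use 1/276
Result: 2/23 = 1/12 + 1/276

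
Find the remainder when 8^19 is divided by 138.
50

Repeated squaring. Binary of 19 = 10011.
8^1 ≡ 8 (mod 138); 8^2 ≡ 64 (mod 138); 8^4 ≡ 94 (mod 138); 8^8 ≡ 4 (mod 138); 8^16 ≡ 16 (mod 138)
8^19 = 8^1 × 8^2 × 8^16 ≡ 50 (mod 138)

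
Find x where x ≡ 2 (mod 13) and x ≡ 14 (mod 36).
158

Using Chinese Remainder Theorem:
M = 13 × 36 = 468
M1 = 36, M2 = 13
y1 = 36^(-1) mod 13 = 4
y2 = 13^(-1) mod 36 = 25
x = (2×36×4 + 14×13×25) mod 468 = 158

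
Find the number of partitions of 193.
2168627105469

p(n) counts ways to write n as a sum of positive integers (order ignored).
Euler's pentagonal recurrence: p(k) = p(k-1) + p(k-2) - p(k-5) - p(k-7) + p(k-12) + p(k-15) - ... (offsets j(3j∓1)/2, signs ++--, p(0)=1, p(<0)=0).
DP table for k = 0..192: p(0)=1, p(1)=1, p(2)=2, p(3)=3, p(4)=5, p(5)=7, p(6)=11, p(7)=15, p(8)=22, p(9)=30, p(10)=42, p(11)=56, p(12)=77, p(13)=101, p(14)=135, p(15)=176, p(16)=231, p(17)=297, p(18)=385, p(19)=490, p(20)=627, p(21)=792, p(22)=1002, p(23)=1255, p(24)=1575, p(25)=1958, p(26)=2436, p(27)=3010, p(28)=3718, p(29)=4565, p(30)=5604, p(31)=6842, p(32)=8349, p(33)=10143, p(34)=12310, p(35)=14883, p(36)=17977, p(37)=21637, p(38)=26015, p(39)=31185, p(40)=37338, p(41)=44583, p(42)=53174, p(43)=63261, p(44)=75175, p(45)=89134, p(46)=105558, p(47)=124754, p(48)=147273, p(49)=173525, p(50)=204226, p(51)=239943, p(52)=281589, p(53)=329931, p(54)=386155, p(55)=451276, p(56)=526823, p(57)=614154, p(58)=715220, p(59)=831820, p(60)=966467, p(61)=1121505, p(62)=1300156, p(63)=1505499, p(64)=1741630, p(65)=2012558, p(66)=2323520, p(67)=2679689, p(68)=3087735, p(69)=3554345, p(70)=4087968, p(71)=4697205, p(72)=5392783, p(73)=6185689, p(74)=7089500, p(75)=8118264, p(76)=9289091, p(77)=10619863, p(78)=12132164, p(79)=13848650, p(80)=15796476, p(81)=18004327, p(82)=20506255, p(83)=23338469, p(84)=26543660, p(85)=30167357, p(86)=34262962, p(87)=38887673, p(88)=44108109, p(89)=49995925, p(90)=56634173, p(91)=64112359, p(92)=72533807, p(93)=82010177, p(94)=92669720, p(95)=104651419, p(96)=118114304, p(97)=133230930, p(98)=150198136, p(99)=169229875, p(100)=190569292, p(101)=214481126, p(102)=241265379, p(103)=271248950, p(104)=304801365, p(105)=342325709, p(106)=384276336, p(107)=431149389, p(108)=483502844, p(109)=541946240, p(110)=607163746, p(111)=679903203, p(112)=761002156, p(113)=851376628, p(114)=952050665, p(115)=1064144451, p(116)=1188908248, p(117)=1327710076, p(118)=1482074143, p(119)=1653668665, p(120)=1844349560, p(121)=2056148051, p(122)=2291320912, p(123)=2552338241, p(124)=2841940500, p(125)=3163127352, p(126)=3519222692, p(127)=3913864295, p(128)=4351078600, p(129)=4835271870, p(130)=5371315400, p(131)=5964539504, p(132)=6620830889, p(133)=7346629512, p(134)=8149040695, p(135)=9035836076, p(136)=10015581680, p(137)=11097645016, p(138)=12292341831, p(139)=13610949895, p(140)=15065878135, p(141)=16670689208, p(142)=18440293320, p(143)=20390982757, p(144)=22540654445, p(145)=24908858009, p(146)=27517052599, p(147)=30388671978, p(148)=33549419497, p(149)=37027355200, p(150)=40853235313, p(151)=45060624582, p(152)=49686288421, p(153)=54770336324, p(154)=60356673280, p(155)=66493182097, p(156)=73232243759, p(157)=80630964769, p(158)=88751778802, p(159)=97662728555, p(160)=107438159466, p(161)=118159068427, p(162)=129913904637, p(163)=142798995930, p(164)=156919475295, p(165)=172389800255, p(166)=189334822579, p(167)=207890420102, p(168)=228204732751, p(169)=250438925115, p(170)=274768617130, p(171)=301384802048, p(172)=330495499613, p(173)=362326859895, p(174)=397125074750, p(175)=435157697830, p(176)=476715857290, p(177)=522115831195, p(178)=571701605655, p(179)=625846753120, p(180)=684957390936, p(181)=749474411781, p(182)=819876908323, p(183)=896684817527, p(184)=980462880430, p(185)=1071823774337, p(186)=1171432692373, p(187)=1280011042268, p(188)=1398341745571, p(189)=1527273599625, p(190)=1667727404093, p(191)=1820701100652, p(192)=1987276856363.
Final step: p(193) = p(192) + p(191) - p(188) - p(186) + p(181) + p(178) - p(171) - p(167) + p(158) + p(153) - p(142) - p(136) + p(123) + p(116) - p(101) - p(93) + p(76) + p(67) - p(48) - p(38) + p(17) + p(6)
= 1987276856363 + 1820701100652 - 1398341745571 - 1171432692373 + 749474411781 + 571701605655 - 301384802048 - 207890420102 + 88751778802 + 54770336324 - 18440293320 - 10015581680 + 2552338241 + 1188908248 - 214481126 - 82010177 + 9289091 + 2679689 - 147273 - 26015 + 297 + 11
= 2168627105469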